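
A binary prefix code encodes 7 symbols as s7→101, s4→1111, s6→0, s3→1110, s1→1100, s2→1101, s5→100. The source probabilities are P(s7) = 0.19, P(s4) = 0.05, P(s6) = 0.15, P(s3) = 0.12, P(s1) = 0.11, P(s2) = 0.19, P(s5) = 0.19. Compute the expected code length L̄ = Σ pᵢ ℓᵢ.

3.17 bits/symbol

L̄ = Σ pᵢ·ℓᵢ = 0.19·3 + 0.05·4 + 0.15·1 + 0.12·4 + 0.11·4 + 0.19·4 + 0.19·3 = 3.17 bits/symbol.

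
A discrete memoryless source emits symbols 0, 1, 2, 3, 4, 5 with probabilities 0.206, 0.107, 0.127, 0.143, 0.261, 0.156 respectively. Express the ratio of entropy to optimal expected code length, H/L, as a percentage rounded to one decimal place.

Entropy H = −Σ p log₂ p ≈ 2.5178 bits.
Huffman merges: 107/1000+127/1000→117/500; 143/1000+39/250→299/1000; 103/500+117/500→11/25; 261/1000+299/1000→14/25; 11/25+14/25→1. L = 2533/1000 ≈ 2.5330.
Efficiency = H/L = 2.5178/2.5330 = 99.4%.

99.4%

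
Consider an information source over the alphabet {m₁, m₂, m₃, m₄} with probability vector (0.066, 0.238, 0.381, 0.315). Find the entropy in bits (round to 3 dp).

1.807 bits

H = −Σ pᵢ log₂ pᵢ.
−0.066·log₂(0.066) = 0.2588
−0.238·log₂(0.238) = 0.4929
−0.381·log₂(0.381) = 0.5304
−0.315·log₂(0.315) = 0.5250
Sum ≈ 1.8071 → 1.807 bits.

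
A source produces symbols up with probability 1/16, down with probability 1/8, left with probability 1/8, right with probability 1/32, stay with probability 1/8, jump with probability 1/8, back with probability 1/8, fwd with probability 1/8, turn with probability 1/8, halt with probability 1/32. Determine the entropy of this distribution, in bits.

3.1875 bits

Each probability is a power of 1/2, so log₂(1/p) is an integer.
H = Σ p·log₂(1/p) = 1/16·4 + 1/8·3 + 1/8·3 + 1/32·5 + 1/8·3 + 1/8·3 + 1/8·3 + 1/8·3 + 1/8·3 + 1/32·5 = 3.1875 bits.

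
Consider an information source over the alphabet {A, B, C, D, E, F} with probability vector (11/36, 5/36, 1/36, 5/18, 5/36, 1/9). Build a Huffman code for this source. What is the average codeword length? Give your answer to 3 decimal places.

2.417 bits/symbol

Repeatedly combine the two least-probable nodes; the expected code length is the sum of the merged weights.
merge 1/36 + 1/9 → 5/36
merge 5/36 + 5/36 → 5/18
merge 5/36 + 5/18 → 5/12
merge 5/18 + 11/36 → 7/12
merge 5/12 + 7/12 → 1
L = 5/36 + 5/18 + 5/12 + 7/12 + 1 = 29/12 ≈ 2.417 bits/symbol.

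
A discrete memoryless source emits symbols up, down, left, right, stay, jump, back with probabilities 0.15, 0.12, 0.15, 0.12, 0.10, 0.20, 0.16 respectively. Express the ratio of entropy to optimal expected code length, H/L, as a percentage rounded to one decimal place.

99.1%

Entropy H = −Σ p log₂ p ≈ 2.7748 bits.
Huffman merges: 1/10+3/25→11/50; 3/25+3/20→27/100; 3/20+4/25→31/100; 1/5+11/50→21/50; 27/100+31/100→29/50; 21/50+29/50→1. L = 14/5 ≈ 2.8000.
Efficiency = H/L = 2.7748/2.8000 = 99.1%.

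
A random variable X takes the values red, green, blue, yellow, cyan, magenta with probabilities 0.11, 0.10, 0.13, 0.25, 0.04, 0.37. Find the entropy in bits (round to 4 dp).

H = −Σ pᵢ log₂ pᵢ.
−0.11·log₂(0.11) = 0.3503
−0.10·log₂(0.10) = 0.3322
−0.13·log₂(0.13) = 0.3826
−0.25·log₂(0.25) = 0.5000
−0.04·log₂(0.04) = 0.1858
−0.37·log₂(0.37) = 0.5307
Sum ≈ 2.2816 → 2.2816 bits.

2.2816 bits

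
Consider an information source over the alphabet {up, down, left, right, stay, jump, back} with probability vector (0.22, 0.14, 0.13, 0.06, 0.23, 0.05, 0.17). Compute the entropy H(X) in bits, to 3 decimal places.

2.642 bits

H = −Σ pᵢ log₂ pᵢ.
−0.22·log₂(0.22) = 0.4806
−0.14·log₂(0.14) = 0.3971
−0.13·log₂(0.13) = 0.3826
−0.06·log₂(0.06) = 0.2435
−0.23·log₂(0.23) = 0.4877
−0.05·log₂(0.05) = 0.2161
−0.17·log₂(0.17) = 0.4346
Sum ≈ 2.6422 → 2.642 bits.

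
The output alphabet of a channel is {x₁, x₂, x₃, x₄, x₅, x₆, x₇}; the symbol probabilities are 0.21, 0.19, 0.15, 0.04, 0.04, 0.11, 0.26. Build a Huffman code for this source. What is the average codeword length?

2.61 bits/symbol

Repeatedly combine the two least-probable nodes; the expected code length is the sum of the merged weights.
merge 1/25 + 1/25 → 2/25
merge 2/25 + 11/100 → 19/100
merge 3/20 + 19/100 → 17/50
merge 19/100 + 21/100 → 2/5
merge 13/50 + 17/50 → 3/5
merge 2/5 + 3/5 → 1
L = 2/25 + 19/100 + 17/50 + 2/5 + 3/5 + 1 = 261/100 = 2.61 bits/symbol.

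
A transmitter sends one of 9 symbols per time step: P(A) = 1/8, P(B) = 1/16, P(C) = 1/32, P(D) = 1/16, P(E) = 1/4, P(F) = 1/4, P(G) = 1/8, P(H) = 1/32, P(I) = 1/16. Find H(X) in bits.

2.8125 bits

Each probability is a power of 1/2, so log₂(1/p) is an integer.
H = Σ p·log₂(1/p) = 1/8·3 + 1/16·4 + 1/32·5 + 1/16·4 + 1/4·2 + 1/4·2 + 1/8·3 + 1/32·5 + 1/16·4 = 2.8125 bits.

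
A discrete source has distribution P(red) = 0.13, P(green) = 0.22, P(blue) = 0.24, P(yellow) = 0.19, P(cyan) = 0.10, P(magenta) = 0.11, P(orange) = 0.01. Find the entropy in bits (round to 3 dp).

2.561 bits

H = −Σ pᵢ log₂ pᵢ.
−0.13·log₂(0.13) = 0.3826
−0.22·log₂(0.22) = 0.4806
−0.24·log₂(0.24) = 0.4941
−0.19·log₂(0.19) = 0.4552
−0.10·log₂(0.10) = 0.3322
−0.11·log₂(0.11) = 0.3503
−0.01·log₂(0.01) = 0.0664
Sum ≈ 2.5615 → 2.561 bits.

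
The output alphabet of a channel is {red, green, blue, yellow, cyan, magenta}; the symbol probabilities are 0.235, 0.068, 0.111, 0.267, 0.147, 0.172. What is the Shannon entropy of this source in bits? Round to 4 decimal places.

2.4588 bits

H = −Σ pᵢ log₂ pᵢ.
−0.235·log₂(0.235) = 0.4910
−0.068·log₂(0.068) = 0.2637
−0.111·log₂(0.111) = 0.3520
−0.267·log₂(0.267) = 0.5087
−0.147·log₂(0.147) = 0.4066
−0.172·log₂(0.172) = 0.4368
Sum ≈ 2.4588 → 2.4588 bits.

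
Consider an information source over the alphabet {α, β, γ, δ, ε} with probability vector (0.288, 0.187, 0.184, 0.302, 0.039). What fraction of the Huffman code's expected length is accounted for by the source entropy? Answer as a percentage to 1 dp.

Entropy H = −Σ p log₂ p ≈ 2.1231 bits.
Huffman merges: 39/1000+23/125→223/1000; 187/1000+223/1000→41/100; 36/125+151/500→59/100; 41/100+59/100→1. L = 2223/1000 ≈ 2.2230.
Efficiency = H/L = 2.1231/2.2230 = 95.5%.

95.5%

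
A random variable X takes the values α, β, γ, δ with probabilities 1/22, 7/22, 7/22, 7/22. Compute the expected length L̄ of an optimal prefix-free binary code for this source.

2 bits/symbol

Repeatedly combine the two least-probable nodes; the expected code length is the sum of the merged weights.
merge 1/22 + 7/22 → 4/11
merge 7/22 + 7/22 → 7/11
merge 4/11 + 7/11 → 1
L = 4/11 + 7/11 + 1 = 2 bits/symbol.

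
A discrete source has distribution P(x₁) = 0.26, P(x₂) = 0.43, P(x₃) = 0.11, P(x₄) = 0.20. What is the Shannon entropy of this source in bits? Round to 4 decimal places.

1.8435 bits

H = −Σ pᵢ log₂ pᵢ.
−0.26·log₂(0.26) = 0.5053
−0.43·log₂(0.43) = 0.5236
−0.11·log₂(0.11) = 0.3503
−0.20·log₂(0.20) = 0.4644
Sum ≈ 1.8435 → 1.8435 bits.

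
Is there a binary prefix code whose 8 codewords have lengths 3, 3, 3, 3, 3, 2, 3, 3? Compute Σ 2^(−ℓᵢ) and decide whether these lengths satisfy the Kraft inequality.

1.125; no

With common denominator 2^3 = 8: Σ 2^(−ℓᵢ) = 1/8 + 1/8 + 1/8 + 1/8 + 1/8 + 2/8 + 1/8 + 1/8 = 9/8 = 1.125.
Kraft's inequality requires Σ ≤ 1; here Σ = 1.125 > 1, so no such prefix code exists.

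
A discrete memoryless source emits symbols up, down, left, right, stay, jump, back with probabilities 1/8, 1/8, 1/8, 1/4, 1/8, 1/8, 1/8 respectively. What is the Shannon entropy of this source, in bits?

2.75 bits

Each probability is a power of 1/2, so log₂(1/p) is an integer.
H = Σ p·log₂(1/p) = 1/8·3 + 1/8·3 + 1/8·3 + 1/4·2 + 1/8·3 + 1/8·3 + 1/8·3 = 2.75 bits.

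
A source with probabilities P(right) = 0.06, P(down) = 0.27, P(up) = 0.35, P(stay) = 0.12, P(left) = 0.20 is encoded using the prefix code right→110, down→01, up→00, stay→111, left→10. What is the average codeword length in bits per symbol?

2.18 bits/symbol

L̄ = Σ pᵢ·ℓᵢ = 0.06·3 + 0.27·2 + 0.35·2 + 0.12·3 + 0.20·2 = 2.18 bits/symbol.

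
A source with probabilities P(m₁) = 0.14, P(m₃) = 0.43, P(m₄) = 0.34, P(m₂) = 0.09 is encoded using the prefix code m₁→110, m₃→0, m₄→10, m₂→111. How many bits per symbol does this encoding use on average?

L̄ = Σ pᵢ·ℓᵢ = 0.14·3 + 0.43·1 + 0.34·2 + 0.09·3 = 1.8 bits/symbol.

1.8 bits/symbol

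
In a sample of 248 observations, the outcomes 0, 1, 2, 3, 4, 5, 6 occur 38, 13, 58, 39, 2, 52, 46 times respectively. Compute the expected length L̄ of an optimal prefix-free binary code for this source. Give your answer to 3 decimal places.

2.617 bits/symbol

Probabilities are the counts divided by 248.
Repeatedly combine the two least-probable nodes; the expected code length is the sum of the merged weights.
merge 1/124 + 13/248 → 15/248
merge 15/248 + 19/124 → 53/248
merge 39/248 + 23/124 → 85/248
merge 13/62 + 53/248 → 105/248
merge 29/124 + 85/248 → 143/248
merge 105/248 + 143/248 → 1
L = 15/248 + 53/248 + 85/248 + 105/248 + 143/248 + 1 = 649/248 ≈ 2.617 bits/symbol.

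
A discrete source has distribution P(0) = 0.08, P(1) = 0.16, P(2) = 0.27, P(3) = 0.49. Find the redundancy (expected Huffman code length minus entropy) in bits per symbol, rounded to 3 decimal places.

Entropy H = −Σ p log₂ p ≈ 1.7288 bits.
Huffman merges: 2/25+4/25→6/25; 6/25+27/100→51/100; 49/100+51/100→1. L = 7/4 ≈ 1.7500.
L − H = 1.7500 − 1.7288 = 0.021 bits.

0.021 bits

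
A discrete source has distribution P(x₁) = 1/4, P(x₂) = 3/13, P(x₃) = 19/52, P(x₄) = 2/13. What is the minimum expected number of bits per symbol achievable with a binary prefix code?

2 bits/symbol

Repeatedly combine the two least-probable nodes; the expected code length is the sum of the merged weights.
merge 2/13 + 3/13 → 5/13
merge 1/4 + 19/52 → 8/13
merge 5/13 + 8/13 → 1
L = 5/13 + 8/13 + 1 = 2 bits/symbol.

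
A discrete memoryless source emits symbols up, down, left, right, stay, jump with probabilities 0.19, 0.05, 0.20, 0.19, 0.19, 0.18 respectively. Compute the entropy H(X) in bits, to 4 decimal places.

H = −Σ pᵢ log₂ pᵢ.
−0.19·log₂(0.19) = 0.4552
−0.05·log₂(0.05) = 0.2161
−0.20·log₂(0.20) = 0.4644
−0.19·log₂(0.19) = 0.4552
−0.19·log₂(0.19) = 0.4552
−0.18·log₂(0.18) = 0.4453
Sum ≈ 2.4915 → 2.4915 bits.

2.4915 bits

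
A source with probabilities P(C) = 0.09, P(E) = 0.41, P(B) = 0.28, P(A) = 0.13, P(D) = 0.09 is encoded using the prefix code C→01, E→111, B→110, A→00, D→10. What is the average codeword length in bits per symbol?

L̄ = Σ pᵢ·ℓᵢ = 0.09·2 + 0.41·3 + 0.28·3 + 0.13·2 + 0.09·2 = 2.69 bits/symbol.

2.69 bits/symbol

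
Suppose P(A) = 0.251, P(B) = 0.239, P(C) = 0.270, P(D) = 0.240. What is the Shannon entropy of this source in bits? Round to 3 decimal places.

1.998 bits

H = −Σ pᵢ log₂ pᵢ.
−0.251·log₂(0.251) = 0.5006
−0.239·log₂(0.239) = 0.4935
−0.270·log₂(0.270) = 0.5100
−0.240·log₂(0.240) = 0.4941
Sum ≈ 1.9982 → 1.998 bits.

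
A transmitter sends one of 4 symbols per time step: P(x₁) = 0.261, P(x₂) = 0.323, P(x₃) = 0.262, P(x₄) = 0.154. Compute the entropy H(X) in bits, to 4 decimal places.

H = −Σ pᵢ log₂ pᵢ.
−0.261·log₂(0.261) = 0.5058
−0.323·log₂(0.323) = 0.5266
−0.262·log₂(0.262) = 0.5063
−0.154·log₂(0.154) = 0.4156
Sum ≈ 1.9543 → 1.9543 bits.

1.9543 bits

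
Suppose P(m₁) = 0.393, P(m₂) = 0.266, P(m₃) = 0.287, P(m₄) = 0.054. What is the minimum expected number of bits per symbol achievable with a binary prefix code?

Repeatedly combine the two least-probable nodes; the expected code length is the sum of the merged weights.
merge 27/500 + 133/500 → 8/25
merge 287/1000 + 8/25 → 607/1000
merge 393/1000 + 607/1000 → 1
L = 8/25 + 607/1000 + 1 = 1927/1000 = 1.927 bits/symbol.

1.927 bits/symbol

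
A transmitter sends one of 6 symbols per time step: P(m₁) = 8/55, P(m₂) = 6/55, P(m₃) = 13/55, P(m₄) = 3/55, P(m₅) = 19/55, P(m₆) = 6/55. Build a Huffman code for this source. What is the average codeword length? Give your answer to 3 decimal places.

2.418 bits/symbol

Repeatedly combine the two least-probable nodes; the expected code length is the sum of the merged weights.
merge 3/55 + 6/55 → 9/55
merge 6/55 + 8/55 → 14/55
merge 9/55 + 13/55 → 2/5
merge 14/55 + 19/55 → 3/5
merge 2/5 + 3/5 → 1
L = 9/55 + 14/55 + 2/5 + 3/5 + 1 = 133/55 ≈ 2.418 bits/symbol.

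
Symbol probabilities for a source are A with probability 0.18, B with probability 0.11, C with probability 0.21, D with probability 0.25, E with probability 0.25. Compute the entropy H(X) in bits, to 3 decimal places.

H = −Σ pᵢ log₂ pᵢ.
−0.18·log₂(0.18) = 0.4453
−0.11·log₂(0.11) = 0.3503
−0.21·log₂(0.21) = 0.4728
−0.25·log₂(0.25) = 0.5000
−0.25·log₂(0.25) = 0.5000
Sum ≈ 2.2684 → 2.268 bits.

2.268 bits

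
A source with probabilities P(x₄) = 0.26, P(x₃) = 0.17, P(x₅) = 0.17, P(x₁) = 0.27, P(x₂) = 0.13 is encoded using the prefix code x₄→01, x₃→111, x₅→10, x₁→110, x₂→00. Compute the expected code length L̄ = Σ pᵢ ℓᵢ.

2.44 bits/symbol

L̄ = Σ pᵢ·ℓᵢ = 0.26·2 + 0.17·3 + 0.17·2 + 0.27·3 + 0.13·2 = 2.44 bits/symbol.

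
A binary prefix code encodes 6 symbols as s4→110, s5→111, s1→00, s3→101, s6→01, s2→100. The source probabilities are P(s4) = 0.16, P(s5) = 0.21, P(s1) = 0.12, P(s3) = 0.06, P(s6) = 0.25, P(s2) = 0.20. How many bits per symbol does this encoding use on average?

2.63 bits/symbol

L̄ = Σ pᵢ·ℓᵢ = 0.16·3 + 0.21·3 + 0.12·2 + 0.06·3 + 0.25·2 + 0.20·3 = 2.63 bits/symbol.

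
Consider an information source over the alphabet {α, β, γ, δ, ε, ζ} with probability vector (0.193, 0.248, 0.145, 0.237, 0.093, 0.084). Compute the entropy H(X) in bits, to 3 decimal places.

2.472 bits

H = −Σ pᵢ log₂ pᵢ.
−0.193·log₂(0.193) = 0.4581
−0.248·log₂(0.248) = 0.4989
−0.145·log₂(0.145) = 0.4040
−0.237·log₂(0.237) = 0.4923
−0.093·log₂(0.093) = 0.3187
−0.084·log₂(0.084) = 0.3002
Sum ≈ 2.4720 → 2.472 bits.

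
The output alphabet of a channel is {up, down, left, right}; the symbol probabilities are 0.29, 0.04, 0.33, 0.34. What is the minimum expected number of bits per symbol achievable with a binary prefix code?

1.99 bits/symbol

Repeatedly combine the two least-probable nodes; the expected code length is the sum of the merged weights.
merge 1/25 + 29/100 → 33/100
merge 33/100 + 33/100 → 33/50
merge 17/50 + 33/50 → 1
L = 33/100 + 33/50 + 1 = 199/100 = 1.99 bits/symbol.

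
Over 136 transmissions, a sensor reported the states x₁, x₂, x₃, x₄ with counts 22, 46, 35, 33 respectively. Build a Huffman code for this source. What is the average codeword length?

2 bits/symbol

Probabilities are the counts divided by 136.
Repeatedly combine the two least-probable nodes; the expected code length is the sum of the merged weights.
merge 11/68 + 33/136 → 55/136
merge 35/136 + 23/68 → 81/136
merge 55/136 + 81/136 → 1
L = 55/136 + 81/136 + 1 = 2 bits/symbol.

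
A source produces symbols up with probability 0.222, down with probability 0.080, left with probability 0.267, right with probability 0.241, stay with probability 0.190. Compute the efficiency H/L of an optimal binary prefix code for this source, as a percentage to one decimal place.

Entropy H = −Σ p log₂ p ≈ 2.2322 bits.
Huffman merges: 2/25+19/100→27/100; 111/500+241/1000→463/1000; 267/1000+27/100→537/1000; 463/1000+537/1000→1. L = 227/100 ≈ 2.2700.
Efficiency = H/L = 2.2322/2.2700 = 98.3%.

98.3%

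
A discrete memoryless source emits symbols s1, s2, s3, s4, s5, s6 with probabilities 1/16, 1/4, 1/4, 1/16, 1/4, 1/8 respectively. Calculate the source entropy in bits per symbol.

Each probability is a power of 1/2, so log₂(1/p) is an integer.
H = Σ p·log₂(1/p) = 1/16·4 + 1/4·2 + 1/4·2 + 1/16·4 + 1/4·2 + 1/8·3 = 2.375 bits.

2.375 bits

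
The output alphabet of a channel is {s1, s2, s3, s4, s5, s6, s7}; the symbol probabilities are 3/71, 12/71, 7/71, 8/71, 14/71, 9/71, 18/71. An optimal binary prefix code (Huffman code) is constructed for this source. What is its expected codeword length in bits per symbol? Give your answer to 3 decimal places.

Repeatedly combine the two least-probable nodes; the expected code length is the sum of the merged weights.
merge 3/71 + 7/71 → 10/71
merge 8/71 + 9/71 → 17/71
merge 10/71 + 12/71 → 22/71
merge 14/71 + 17/71 → 31/71
merge 18/71 + 22/71 → 40/71
merge 31/71 + 40/71 → 1
L = 10/71 + 17/71 + 22/71 + 31/71 + 40/71 + 1 = 191/71 ≈ 2.690 bits/symbol.

2.690 bits/symbol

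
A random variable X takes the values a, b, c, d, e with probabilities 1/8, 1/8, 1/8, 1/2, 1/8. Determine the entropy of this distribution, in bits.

2 bits

Each probability is a power of 1/2, so log₂(1/p) is an integer.
H = Σ p·log₂(1/p) = 1/8·3 + 1/8·3 + 1/8·3 + 1/2·1 + 1/8·3 = 2 bits.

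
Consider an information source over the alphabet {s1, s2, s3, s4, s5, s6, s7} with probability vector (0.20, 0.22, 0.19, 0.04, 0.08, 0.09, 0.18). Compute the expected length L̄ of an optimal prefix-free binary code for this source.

Repeatedly combine the two least-probable nodes; the expected code length is the sum of the merged weights.
merge 1/25 + 2/25 → 3/25
merge 9/100 + 3/25 → 21/100
merge 9/50 + 19/100 → 37/100
merge 1/5 + 21/100 → 41/100
merge 11/50 + 37/100 → 59/100
merge 41/100 + 59/100 → 1
L = 3/25 + 21/100 + 37/100 + 41/100 + 59/100 + 1 = 27/10 = 2.7 bits/symbol.

2.7 bits/symbol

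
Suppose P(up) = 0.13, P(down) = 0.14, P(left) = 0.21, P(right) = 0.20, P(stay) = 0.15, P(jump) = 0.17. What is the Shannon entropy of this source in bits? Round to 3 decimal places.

H = −Σ pᵢ log₂ pᵢ.
−0.13·log₂(0.13) = 0.3826
−0.14·log₂(0.14) = 0.3971
−0.21·log₂(0.21) = 0.4728
−0.20·log₂(0.20) = 0.4644
−0.15·log₂(0.15) = 0.4105
−0.17·log₂(0.17) = 0.4346
Sum ≈ 2.5621 → 2.562 bits.

2.562 bits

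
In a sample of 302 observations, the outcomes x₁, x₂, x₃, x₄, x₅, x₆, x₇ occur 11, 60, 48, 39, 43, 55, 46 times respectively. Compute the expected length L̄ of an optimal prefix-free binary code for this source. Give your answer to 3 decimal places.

2.785 bits/symbol

Probabilities are the counts divided by 302.
Repeatedly combine the two least-probable nodes; the expected code length is the sum of the merged weights.
merge 11/302 + 39/302 → 25/151
merge 43/302 + 23/151 → 89/302
merge 24/151 + 25/151 → 49/151
merge 55/302 + 30/151 → 115/302
merge 89/302 + 49/151 → 187/302
merge 115/302 + 187/302 → 1
L = 25/151 + 89/302 + 49/151 + 115/302 + 187/302 + 1 = 841/302 ≈ 2.785 bits/symbol.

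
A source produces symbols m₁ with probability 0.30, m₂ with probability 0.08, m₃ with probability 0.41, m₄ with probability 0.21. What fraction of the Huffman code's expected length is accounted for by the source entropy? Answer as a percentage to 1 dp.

Entropy H = −Σ p log₂ p ≈ 1.8128 bits.
Huffman merges: 2/25+21/100→29/100; 29/100+3/10→59/100; 41/100+59/100→1. L = 47/25 ≈ 1.8800.
Efficiency = H/L = 1.8128/1.8800 = 96.4%.

96.4%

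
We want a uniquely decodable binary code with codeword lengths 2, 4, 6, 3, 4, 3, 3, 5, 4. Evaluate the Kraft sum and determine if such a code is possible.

0.859375; yes

With common denominator 2^6 = 64: Σ 2^(−ℓᵢ) = 16/64 + 4/64 + 1/64 + 8/64 + 4/64 + 8/64 + 8/64 + 2/64 + 4/64 = 55/64 = 0.859375.
Kraft's inequality requires Σ ≤ 1; here Σ = 0.859375 ≤ 1, so such a prefix code exists.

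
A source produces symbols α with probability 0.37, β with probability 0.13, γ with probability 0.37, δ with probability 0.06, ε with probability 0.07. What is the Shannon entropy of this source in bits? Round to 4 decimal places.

H = −Σ pᵢ log₂ pᵢ.
−0.37·log₂(0.37) = 0.5307
−0.13·log₂(0.13) = 0.3826
−0.37·log₂(0.37) = 0.5307
−0.06·log₂(0.06) = 0.2435
−0.07·log₂(0.07) = 0.2686
Sum ≈ 1.9562 → 1.9562 bits.

1.9562 bits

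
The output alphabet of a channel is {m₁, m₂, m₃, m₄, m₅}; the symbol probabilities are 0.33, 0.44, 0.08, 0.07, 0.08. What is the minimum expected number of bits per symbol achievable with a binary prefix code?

1.94 bits/symbol

Repeatedly combine the two least-probable nodes; the expected code length is the sum of the merged weights.
merge 7/100 + 2/25 → 3/20
merge 2/25 + 3/20 → 23/100
merge 23/100 + 33/100 → 14/25
merge 11/25 + 14/25 → 1
L = 3/20 + 23/100 + 14/25 + 1 = 97/50 = 1.94 bits/symbol.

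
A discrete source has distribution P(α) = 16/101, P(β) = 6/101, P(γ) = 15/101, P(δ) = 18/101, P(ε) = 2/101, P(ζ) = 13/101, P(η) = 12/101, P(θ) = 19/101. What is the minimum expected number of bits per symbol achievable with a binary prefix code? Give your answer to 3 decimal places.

2.891 bits/symbol

Repeatedly combine the two least-probable nodes; the expected code length is the sum of the merged weights.
merge 2/101 + 6/101 → 8/101
merge 8/101 + 12/101 → 20/101
merge 13/101 + 15/101 → 28/101
merge 16/101 + 18/101 → 34/101
merge 19/101 + 20/101 → 39/101
merge 28/101 + 34/101 → 62/101
merge 39/101 + 62/101 → 1
L = 8/101 + 20/101 + 28/101 + 34/101 + 39/101 + 62/101 + 1 = 292/101 ≈ 2.891 bits/symbol.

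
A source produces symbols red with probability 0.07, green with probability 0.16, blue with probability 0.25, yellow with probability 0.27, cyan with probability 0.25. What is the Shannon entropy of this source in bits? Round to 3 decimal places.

2.202 bits

H = −Σ pᵢ log₂ pᵢ.
−0.07·log₂(0.07) = 0.2686
−0.16·log₂(0.16) = 0.4230
−0.25·log₂(0.25) = 0.5000
−0.27·log₂(0.27) = 0.5100
−0.25·log₂(0.25) = 0.5000
Sum ≈ 2.2016 → 2.202 bits.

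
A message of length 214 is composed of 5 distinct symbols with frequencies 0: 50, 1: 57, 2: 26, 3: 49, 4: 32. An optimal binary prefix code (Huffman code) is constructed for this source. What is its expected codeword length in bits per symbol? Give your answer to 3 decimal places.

2.271 bits/symbol

Probabilities are the counts divided by 214.
Repeatedly combine the two least-probable nodes; the expected code length is the sum of the merged weights.
merge 13/107 + 16/107 → 29/107
merge 49/214 + 25/107 → 99/214
merge 57/214 + 29/107 → 115/214
merge 99/214 + 115/214 → 1
L = 29/107 + 99/214 + 115/214 + 1 = 243/107 ≈ 2.271 bits/symbol.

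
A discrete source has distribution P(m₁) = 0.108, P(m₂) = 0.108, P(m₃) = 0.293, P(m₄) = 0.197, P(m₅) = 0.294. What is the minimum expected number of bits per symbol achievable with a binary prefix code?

Repeatedly combine the two least-probable nodes; the expected code length is the sum of the merged weights.
merge 27/250 + 27/250 → 27/125
merge 197/1000 + 27/125 → 413/1000
merge 293/1000 + 147/500 → 587/1000
merge 413/1000 + 587/1000 → 1
L = 27/125 + 413/1000 + 587/1000 + 1 = 277/125 = 2.216 bits/symbol.

2.216 bits/symbol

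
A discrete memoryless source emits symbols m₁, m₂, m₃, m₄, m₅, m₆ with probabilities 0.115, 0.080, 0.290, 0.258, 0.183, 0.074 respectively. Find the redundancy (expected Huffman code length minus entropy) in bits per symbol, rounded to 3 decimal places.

Entropy H = −Σ p log₂ p ≈ 2.3989 bits.
Huffman merges: 37/500+2/25→77/500; 23/200+77/500→269/1000; 183/1000+129/500→441/1000; 269/1000+29/100→559/1000; 441/1000+559/1000→1. L = 2423/1000 ≈ 2.4230.
L − H = 2.4230 − 2.3989 = 0.024 bits.

0.024 bits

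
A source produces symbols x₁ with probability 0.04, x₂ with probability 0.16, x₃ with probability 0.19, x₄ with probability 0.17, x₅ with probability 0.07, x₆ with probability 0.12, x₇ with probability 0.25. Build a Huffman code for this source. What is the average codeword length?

Repeatedly combine the two least-probable nodes; the expected code length is the sum of the merged weights.
merge 1/25 + 7/100 → 11/100
merge 11/100 + 3/25 → 23/100
merge 4/25 + 17/100 → 33/100
merge 19/100 + 23/100 → 21/50
merge 1/4 + 33/100 → 29/50
merge 21/50 + 29/50 → 1
L = 11/100 + 23/100 + 33/100 + 21/50 + 29/50 + 1 = 267/100 = 2.67 bits/symbol.

2.67 bits/symbol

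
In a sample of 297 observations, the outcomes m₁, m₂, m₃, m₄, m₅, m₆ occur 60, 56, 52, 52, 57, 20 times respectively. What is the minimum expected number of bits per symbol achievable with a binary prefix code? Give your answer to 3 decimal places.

Probabilities are the counts divided by 297.
Repeatedly combine the two least-probable nodes; the expected code length is the sum of the merged weights.
merge 20/297 + 52/297 → 8/33
merge 52/297 + 56/297 → 4/11
merge 19/99 + 20/99 → 13/33
merge 8/33 + 4/11 → 20/33
merge 13/33 + 20/33 → 1
L = 8/33 + 4/11 + 13/33 + 20/33 + 1 = 86/33 ≈ 2.606 bits/symbol.

2.606 bits/symbol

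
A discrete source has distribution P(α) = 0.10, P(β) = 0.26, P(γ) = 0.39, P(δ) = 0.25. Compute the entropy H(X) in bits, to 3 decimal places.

H = −Σ pᵢ log₂ pᵢ.
−0.10·log₂(0.10) = 0.3322
−0.26·log₂(0.26) = 0.5053
−0.39·log₂(0.39) = 0.5298
−0.25·log₂(0.25) = 0.5000
Sum ≈ 1.8673 → 1.867 bits.

1.867 bits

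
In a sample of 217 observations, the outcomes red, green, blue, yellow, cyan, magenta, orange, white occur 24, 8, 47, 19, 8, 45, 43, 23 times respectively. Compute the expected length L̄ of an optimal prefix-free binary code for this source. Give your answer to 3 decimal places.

Probabilities are the counts divided by 217.
Repeatedly combine the two least-probable nodes; the expected code length is the sum of the merged weights.
merge 8/217 + 8/217 → 16/217
merge 16/217 + 19/217 → 5/31
merge 23/217 + 24/217 → 47/217
merge 5/31 + 43/217 → 78/217
merge 45/217 + 47/217 → 92/217
merge 47/217 + 78/217 → 125/217
merge 92/217 + 125/217 → 1
L = 16/217 + 5/31 + 47/217 + 78/217 + 92/217 + 125/217 + 1 = 610/217 ≈ 2.811 bits/symbol.

2.811 bits/symbol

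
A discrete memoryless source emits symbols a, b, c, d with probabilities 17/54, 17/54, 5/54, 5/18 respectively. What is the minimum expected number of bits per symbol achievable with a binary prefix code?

Repeatedly combine the two least-probable nodes; the expected code length is the sum of the merged weights.
merge 5/54 + 5/18 → 10/27
merge 17/54 + 17/54 → 17/27
merge 10/27 + 17/27 → 1
L = 10/27 + 17/27 + 1 = 2 bits/symbol.

2 bits/symbol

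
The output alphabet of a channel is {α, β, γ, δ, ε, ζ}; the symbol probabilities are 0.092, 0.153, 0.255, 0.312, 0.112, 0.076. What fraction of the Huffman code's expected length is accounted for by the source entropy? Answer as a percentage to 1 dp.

98.4%

Entropy H = −Σ p log₂ p ≈ 2.3944 bits.
Huffman merges: 19/250+23/250→21/125; 14/125+153/1000→53/200; 21/125+51/200→423/1000; 53/200+39/125→577/1000; 423/1000+577/1000→1. L = 2433/1000 ≈ 2.4330.
Efficiency = H/L = 2.3944/2.4330 = 98.4%.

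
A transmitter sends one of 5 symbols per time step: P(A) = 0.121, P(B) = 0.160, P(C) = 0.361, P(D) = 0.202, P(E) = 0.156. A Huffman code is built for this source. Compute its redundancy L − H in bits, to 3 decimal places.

Entropy H = −Σ p log₂ p ≈ 2.2066 bits.
Huffman merges: 121/1000+39/250→277/1000; 4/25+101/500→181/500; 277/1000+361/1000→319/500; 181/500+319/500→1. L = 2277/1000 ≈ 2.2770.
L − H = 2.2770 − 2.2066 = 0.070 bits.

0.070 bits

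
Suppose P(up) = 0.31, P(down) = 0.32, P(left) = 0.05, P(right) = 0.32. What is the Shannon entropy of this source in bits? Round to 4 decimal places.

H = −Σ pᵢ log₂ pᵢ.
−0.31·log₂(0.31) = 0.5238
−0.32·log₂(0.32) = 0.5260
−0.05·log₂(0.05) = 0.2161
−0.32·log₂(0.32) = 0.5260
Sum ≈ 1.7920 → 1.7920 bits.

1.7920 bits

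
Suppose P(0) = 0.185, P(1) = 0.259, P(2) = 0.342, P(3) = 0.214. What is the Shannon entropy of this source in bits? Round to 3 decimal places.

1.961 bits

H = −Σ pᵢ log₂ pᵢ.
−0.185·log₂(0.185) = 0.4504
−0.259·log₂(0.259) = 0.5048
−0.342·log₂(0.342) = 0.5294
−0.214·log₂(0.214) = 0.4760
Sum ≈ 1.9605 → 1.961 bits.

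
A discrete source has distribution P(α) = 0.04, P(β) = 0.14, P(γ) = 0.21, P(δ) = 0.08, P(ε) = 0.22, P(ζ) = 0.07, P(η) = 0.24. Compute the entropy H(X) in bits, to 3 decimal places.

2.590 bits

H = −Σ pᵢ log₂ pᵢ.
−0.04·log₂(0.04) = 0.1858
−0.14·log₂(0.14) = 0.3971
−0.21·log₂(0.21) = 0.4728
−0.08·log₂(0.08) = 0.2915
−0.22·log₂(0.22) = 0.4806
−0.07·log₂(0.07) = 0.2686
−0.24·log₂(0.24) = 0.4941
Sum ≈ 2.5905 → 2.590 bits.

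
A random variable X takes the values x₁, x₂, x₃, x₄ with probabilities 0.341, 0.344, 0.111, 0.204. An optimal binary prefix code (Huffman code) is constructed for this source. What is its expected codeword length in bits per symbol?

1.971 bits/symbol

Repeatedly combine the two least-probable nodes; the expected code length is the sum of the merged weights.
merge 111/1000 + 51/250 → 63/200
merge 63/200 + 341/1000 → 82/125
merge 43/125 + 82/125 → 1
L = 63/200 + 82/125 + 1 = 1971/1000 = 1.971 bits/symbol.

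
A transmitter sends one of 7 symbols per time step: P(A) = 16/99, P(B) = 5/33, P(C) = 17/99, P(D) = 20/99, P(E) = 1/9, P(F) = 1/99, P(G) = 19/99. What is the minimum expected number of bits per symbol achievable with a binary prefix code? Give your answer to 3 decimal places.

2.727 bits/symbol

Repeatedly combine the two least-probable nodes; the expected code length is the sum of the merged weights.
merge 1/99 + 1/9 → 4/33
merge 4/33 + 5/33 → 3/11
merge 16/99 + 17/99 → 1/3
merge 19/99 + 20/99 → 13/33
merge 3/11 + 1/3 → 20/33
merge 13/33 + 20/33 → 1
L = 4/33 + 3/11 + 1/3 + 13/33 + 20/33 + 1 = 30/11 ≈ 2.727 bits/symbol.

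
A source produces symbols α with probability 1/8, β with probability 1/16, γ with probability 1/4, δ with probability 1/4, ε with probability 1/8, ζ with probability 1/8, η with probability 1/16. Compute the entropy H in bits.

2.625 bits

Each probability is a power of 1/2, so log₂(1/p) is an integer.
H = Σ p·log₂(1/p) = 1/8·3 + 1/16·4 + 1/4·2 + 1/4·2 + 1/8·3 + 1/8·3 + 1/16·4 = 2.625 bits.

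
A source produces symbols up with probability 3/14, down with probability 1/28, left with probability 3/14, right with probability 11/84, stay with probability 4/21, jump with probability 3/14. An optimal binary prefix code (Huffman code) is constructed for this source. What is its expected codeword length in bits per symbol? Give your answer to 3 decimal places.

Repeatedly combine the two least-probable nodes; the expected code length is the sum of the merged weights.
merge 1/28 + 11/84 → 1/6
merge 1/6 + 4/21 → 5/14
merge 3/14 + 3/14 → 3/7
merge 3/14 + 5/14 → 4/7
merge 3/7 + 4/7 → 1
L = 1/6 + 5/14 + 3/7 + 4/7 + 1 = 53/21 ≈ 2.524 bits/symbol.

2.524 bits/symbol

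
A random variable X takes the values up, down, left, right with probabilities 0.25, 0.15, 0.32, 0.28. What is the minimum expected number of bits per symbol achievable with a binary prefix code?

Repeatedly combine the two least-probable nodes; the expected code length is the sum of the merged weights.
merge 3/20 + 1/4 → 2/5
merge 7/25 + 8/25 → 3/5
merge 2/5 + 3/5 → 1
L = 2/5 + 3/5 + 1 = 2 bits/symbol.

2 bits/symbol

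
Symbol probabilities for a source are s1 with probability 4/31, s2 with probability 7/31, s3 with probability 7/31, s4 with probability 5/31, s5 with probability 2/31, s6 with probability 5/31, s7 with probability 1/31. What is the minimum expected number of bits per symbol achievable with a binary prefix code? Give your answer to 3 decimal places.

Repeatedly combine the two least-probable nodes; the expected code length is the sum of the merged weights.
merge 1/31 + 2/31 → 3/31
merge 3/31 + 4/31 → 7/31
merge 5/31 + 5/31 → 10/31
merge 7/31 + 7/31 → 14/31
merge 7/31 + 10/31 → 17/31
merge 14/31 + 17/31 → 1
L = 3/31 + 7/31 + 10/31 + 14/31 + 17/31 + 1 = 82/31 ≈ 2.645 bits/symbol.

2.645 bits/symbol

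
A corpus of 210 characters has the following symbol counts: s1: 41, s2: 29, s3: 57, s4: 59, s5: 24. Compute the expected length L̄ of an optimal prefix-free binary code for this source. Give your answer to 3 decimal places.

Probabilities are the counts divided by 210.
Repeatedly combine the two least-probable nodes; the expected code length is the sum of the merged weights.
merge 4/35 + 29/210 → 53/210
merge 41/210 + 53/210 → 47/105
merge 19/70 + 59/210 → 58/105
merge 47/105 + 58/105 → 1
L = 53/210 + 47/105 + 58/105 + 1 = 473/210 ≈ 2.252 bits/symbol.

2.252 bits/symbol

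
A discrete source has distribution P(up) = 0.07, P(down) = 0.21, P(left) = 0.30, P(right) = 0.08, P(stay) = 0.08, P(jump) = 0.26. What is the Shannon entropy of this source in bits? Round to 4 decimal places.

H = −Σ pᵢ log₂ pᵢ.
−0.07·log₂(0.07) = 0.2686
−0.21·log₂(0.21) = 0.4728
−0.30·log₂(0.30) = 0.5211
−0.08·log₂(0.08) = 0.2915
−0.08·log₂(0.08) = 0.2915
−0.26·log₂(0.26) = 0.5053
Sum ≈ 2.3508 → 2.3508 bits.

2.3508 bits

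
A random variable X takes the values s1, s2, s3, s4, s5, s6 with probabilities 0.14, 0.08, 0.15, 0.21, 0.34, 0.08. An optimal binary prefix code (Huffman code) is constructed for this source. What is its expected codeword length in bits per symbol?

2.45 bits/symbol

Repeatedly combine the two least-probable nodes; the expected code length is the sum of the merged weights.
merge 2/25 + 2/25 → 4/25
merge 7/50 + 3/20 → 29/100
merge 4/25 + 21/100 → 37/100
merge 29/100 + 17/50 → 63/100
merge 37/100 + 63/100 → 1
L = 4/25 + 29/100 + 37/100 + 63/100 + 1 = 49/20 = 2.45 bits/symbol.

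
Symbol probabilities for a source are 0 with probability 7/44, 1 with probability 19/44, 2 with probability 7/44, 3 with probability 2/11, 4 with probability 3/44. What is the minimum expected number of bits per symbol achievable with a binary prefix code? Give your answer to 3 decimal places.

Repeatedly combine the two least-probable nodes; the expected code length is the sum of the merged weights.
merge 3/44 + 7/44 → 5/22
merge 7/44 + 2/11 → 15/44
merge 5/22 + 15/44 → 25/44
merge 19/44 + 25/44 → 1
L = 5/22 + 15/44 + 25/44 + 1 = 47/22 ≈ 2.136 bits/symbol.

2.136 bits/symbol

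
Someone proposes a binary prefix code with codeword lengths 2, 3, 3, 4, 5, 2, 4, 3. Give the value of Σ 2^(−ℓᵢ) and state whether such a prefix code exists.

1.03125; no

With common denominator 2^5 = 32: Σ 2^(−ℓᵢ) = 8/32 + 4/32 + 4/32 + 2/32 + 1/32 + 8/32 + 2/32 + 4/32 = 33/32 = 1.03125.
Kraft's inequality requires Σ ≤ 1; here Σ = 1.03125 > 1, so no such prefix code exists.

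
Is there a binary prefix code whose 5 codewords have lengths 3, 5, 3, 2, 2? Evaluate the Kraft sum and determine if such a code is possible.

0.78125; yes

With common denominator 2^5 = 32: Σ 2^(−ℓᵢ) = 4/32 + 1/32 + 4/32 + 8/32 + 8/32 = 25/32 = 0.78125.
Kraft's inequality requires Σ ≤ 1; here Σ = 0.78125 ≤ 1, so such a prefix code exists.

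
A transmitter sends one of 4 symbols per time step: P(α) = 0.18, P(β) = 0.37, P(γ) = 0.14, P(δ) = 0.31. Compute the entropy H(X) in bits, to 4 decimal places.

H = −Σ pᵢ log₂ pᵢ.
−0.18·log₂(0.18) = 0.4453
−0.37·log₂(0.37) = 0.5307
−0.14·log₂(0.14) = 0.3971
−0.31·log₂(0.31) = 0.5238
Sum ≈ 1.8969 → 1.8969 bits.

1.8969 bits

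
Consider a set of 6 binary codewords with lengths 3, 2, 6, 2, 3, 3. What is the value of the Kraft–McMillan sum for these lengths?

0.890625

With common denominator 2^6 = 64: Σ 2^(−ℓᵢ) = 8/64 + 16/64 + 1/64 + 16/64 + 8/64 + 8/64 = 57/64 = 0.890625.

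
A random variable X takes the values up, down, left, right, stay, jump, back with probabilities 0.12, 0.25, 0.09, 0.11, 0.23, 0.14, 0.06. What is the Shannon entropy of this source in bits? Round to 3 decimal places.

2.658 bits

H = −Σ pᵢ log₂ pᵢ.
−0.12·log₂(0.12) = 0.3671
−0.25·log₂(0.25) = 0.5000
−0.09·log₂(0.09) = 0.3127
−0.11·log₂(0.11) = 0.3503
−0.23·log₂(0.23) = 0.4877
−0.14·log₂(0.14) = 0.3971
−0.06·log₂(0.06) = 0.2435
Sum ≈ 2.6583 → 2.658 bits.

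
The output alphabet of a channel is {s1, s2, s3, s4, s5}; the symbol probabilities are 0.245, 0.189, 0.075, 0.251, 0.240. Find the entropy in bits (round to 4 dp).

2.2264 bits

H = −Σ pᵢ log₂ pᵢ.
−0.245·log₂(0.245) = 0.4971
−0.189·log₂(0.189) = 0.4543
−0.075·log₂(0.075) = 0.2803
−0.251·log₂(0.251) = 0.5006
−0.240·log₂(0.240) = 0.4941
Sum ≈ 2.2264 → 2.2264 bits.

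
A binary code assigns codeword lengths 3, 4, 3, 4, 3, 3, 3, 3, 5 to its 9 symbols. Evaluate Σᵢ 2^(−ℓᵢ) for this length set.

0.90625

With common denominator 2^5 = 32: Σ 2^(−ℓᵢ) = 4/32 + 2/32 + 4/32 + 2/32 + 4/32 + 4/32 + 4/32 + 4/32 + 1/32 = 29/32 = 0.90625.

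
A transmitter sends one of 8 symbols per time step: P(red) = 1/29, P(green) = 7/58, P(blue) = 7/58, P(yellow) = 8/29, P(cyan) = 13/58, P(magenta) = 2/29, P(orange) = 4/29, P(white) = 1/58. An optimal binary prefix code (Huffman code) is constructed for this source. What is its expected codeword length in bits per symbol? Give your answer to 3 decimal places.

Repeatedly combine the two least-probable nodes; the expected code length is the sum of the merged weights.
merge 1/58 + 1/29 → 3/58
merge 3/58 + 2/29 → 7/58
merge 7/58 + 7/58 → 7/29
merge 7/58 + 4/29 → 15/58
merge 13/58 + 7/29 → 27/58
merge 15/58 + 8/29 → 31/58
merge 27/58 + 31/58 → 1
L = 3/58 + 7/58 + 7/29 + 15/58 + 27/58 + 31/58 + 1 = 155/58 ≈ 2.672 bits/symbol.

2.672 bits/symbol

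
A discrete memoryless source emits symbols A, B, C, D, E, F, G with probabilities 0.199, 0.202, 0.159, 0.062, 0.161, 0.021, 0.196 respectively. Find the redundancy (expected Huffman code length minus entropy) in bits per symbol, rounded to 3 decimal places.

Entropy H = −Σ p log₂ p ≈ 2.6022 bits.
Huffman merges: 21/1000+31/500→83/1000; 83/1000+159/1000→121/500; 161/1000+49/250→357/1000; 199/1000+101/500→401/1000; 121/500+357/1000→599/1000; 401/1000+599/1000→1. L = 1341/500 ≈ 2.6820.
L − H = 2.6820 − 2.6022 = 0.080 bits.

0.080 bits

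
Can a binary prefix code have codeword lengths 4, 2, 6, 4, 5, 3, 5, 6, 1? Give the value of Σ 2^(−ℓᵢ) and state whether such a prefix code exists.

1.09375; no

With common denominator 2^6 = 64: Σ 2^(−ℓᵢ) = 4/64 + 16/64 + 1/64 + 4/64 + 2/64 + 8/64 + 2/64 + 1/64 + 32/64 = 70/64 = 1.09375.
Kraft's inequality requires Σ ≤ 1; here Σ = 1.09375 > 1, so no such prefix code exists.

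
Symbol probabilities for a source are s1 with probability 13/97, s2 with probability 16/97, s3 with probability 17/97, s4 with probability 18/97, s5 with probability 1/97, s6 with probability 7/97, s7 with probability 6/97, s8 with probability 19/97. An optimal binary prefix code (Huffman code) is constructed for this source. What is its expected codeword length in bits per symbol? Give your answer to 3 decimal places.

Repeatedly combine the two least-probable nodes; the expected code length is the sum of the merged weights.
merge 1/97 + 6/97 → 7/97
merge 7/97 + 7/97 → 14/97
merge 13/97 + 14/97 → 27/97
merge 16/97 + 17/97 → 33/97
merge 18/97 + 19/97 → 37/97
merge 27/97 + 33/97 → 60/97
merge 37/97 + 60/97 → 1
L = 7/97 + 14/97 + 27/97 + 33/97 + 37/97 + 60/97 + 1 = 275/97 ≈ 2.835 bits/symbol.

2.835 bits/symbol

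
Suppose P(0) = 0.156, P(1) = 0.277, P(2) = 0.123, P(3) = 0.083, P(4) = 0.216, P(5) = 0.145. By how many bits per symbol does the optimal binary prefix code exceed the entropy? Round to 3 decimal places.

Entropy H = −Σ p log₂ p ≈ 2.4826 bits.
Huffman merges: 83/1000+123/1000→103/500; 29/200+39/250→301/1000; 103/500+27/125→211/500; 277/1000+301/1000→289/500; 211/500+289/500→1. L = 2507/1000 ≈ 2.5070.
L − H = 2.5070 − 2.4826 = 0.024 bits.

0.024 bits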